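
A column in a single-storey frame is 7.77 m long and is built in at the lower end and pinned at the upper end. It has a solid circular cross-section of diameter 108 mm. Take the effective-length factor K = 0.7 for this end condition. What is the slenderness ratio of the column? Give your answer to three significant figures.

For a solid circle r = d/4 = 108/4 = 27.00 mm
L_e = K·L = 0.7 × 7.77 m = 5.439 m = 5439.0 mm
λ = L_e / r_min = 5439.0 / 27.00 = 201

λ ≈ 201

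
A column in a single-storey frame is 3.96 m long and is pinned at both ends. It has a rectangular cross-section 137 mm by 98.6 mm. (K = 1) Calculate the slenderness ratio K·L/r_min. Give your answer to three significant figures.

For a rectangle r_min = b/√12 = 98.6/√12 = 28.46 mm
L_e = K·L = 1 × 3.96 m = 3.960 m = 3960.0 mm
λ = L_e / r_min = 3960.0 / 28.46 = 139

λ ≈ 139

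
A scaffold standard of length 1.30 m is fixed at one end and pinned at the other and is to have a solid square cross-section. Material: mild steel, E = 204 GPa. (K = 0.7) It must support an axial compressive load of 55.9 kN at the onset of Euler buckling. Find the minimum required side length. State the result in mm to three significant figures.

a ≈ 22.9 mm

L_e = K·L = 0.7 × 1.30 = 0.9100 m
Required I = P_cr·L_e²/(π²E) = 5.590×10^4 × 0.9100² / (π² × 2.04×10^11) = 2.299×10^-8 m⁴
I_req = 2.299×10^4 mm⁴
Solid square: I = a⁴/12  ⇒  a = (12I)^(1/4) = (12×2.299×10^4)^(1/4) = 22.9 mm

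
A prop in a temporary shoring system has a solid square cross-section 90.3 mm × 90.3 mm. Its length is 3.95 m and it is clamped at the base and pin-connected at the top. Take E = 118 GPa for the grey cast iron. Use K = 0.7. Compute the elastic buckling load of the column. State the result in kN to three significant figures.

I = a⁴/12 = 90.3⁴/12 = 5.541×10^6 mm⁴
I = 5.541×10^6 mm⁴ = 5.541×10^-6 m⁴
Effective length L_e = K·L = 0.7 × 3.95 = 2.765 m
P_cr = π²EI / L_e² = π² × 118×10⁹ × 5.541×10^-6 / 2.765² = 8.440×10^5 N

P_cr ≈ 844 kN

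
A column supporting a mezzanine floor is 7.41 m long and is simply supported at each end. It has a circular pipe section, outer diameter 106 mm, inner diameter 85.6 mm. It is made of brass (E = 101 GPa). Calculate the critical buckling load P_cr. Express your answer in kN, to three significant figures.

d_o = 106 mm, d_i = 85.6 mm
I = π(d_o⁴ − d_i⁴)/64 = π(106⁴ − 85.60⁴)/64 = 3.562×10^6 mm⁴
I = 3.562×10^6 mm⁴ = 3.562×10^-6 m⁴
Effective length L_e = K·L = 1 × 7.41 = 7.410 m
P_cr = π²EI / L_e² = π² × 101×10⁹ × 3.562×10^-6 / 7.410² = 6.466×10^4 N

P_cr ≈ 64.7 kN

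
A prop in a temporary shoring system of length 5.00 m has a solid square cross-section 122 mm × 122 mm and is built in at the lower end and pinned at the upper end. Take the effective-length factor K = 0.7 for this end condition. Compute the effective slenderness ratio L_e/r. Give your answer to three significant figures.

I = a⁴/12 = 122⁴/12 = 1.846×10^7 mm⁴
A = 1.488×10^4 mm²;  r_min = √(I/A) = √(1.846×10^7/1.488×10^4) = 35.22 mm
L_e = K·L = 0.7 × 5.00 m = 3.500 m = 3500.0 mm
λ = L_e / r_min = 3500.0 / 35.22 = 99.4

λ ≈ 99.4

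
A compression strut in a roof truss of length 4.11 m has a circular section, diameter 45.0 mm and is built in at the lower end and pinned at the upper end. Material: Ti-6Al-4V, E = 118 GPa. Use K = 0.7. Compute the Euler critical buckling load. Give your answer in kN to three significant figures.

I = πd⁴/64 = π×45.0⁴/64 = 2.013×10^5 mm⁴
I = 2.013×10^5 mm⁴ = 2.013×10^-7 m⁴
Effective length L_e = K·L = 0.7 × 4.11 = 2.877 m
P_cr = π²EI / L_e² = π² × 118×10⁹ × 2.013×10^-7 / 2.877² = 2.832×10^4 N

P_cr ≈ 28.3 kN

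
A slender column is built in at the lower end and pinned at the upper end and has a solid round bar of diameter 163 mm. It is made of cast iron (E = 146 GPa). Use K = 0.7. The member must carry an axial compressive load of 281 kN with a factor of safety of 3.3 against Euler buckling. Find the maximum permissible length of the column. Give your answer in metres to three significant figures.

I = πd⁴/64 = π×163⁴/64 = 3.465×10^7 mm⁴
I = 3.465×10^-5 m⁴
Required critical load P_cr = n·P = 3.3 × 281 = 927.3 kN = 9.273×10^5 N
From P_cr = π²EI/(K·L)²:  L = (1/K)·√(π²EI/P_cr) = (1/0.7)·√(π²×1.46×10^11×3.465×10^-5/9.273×10^5)
L = 10.5 m

L_max ≈ 10.5 m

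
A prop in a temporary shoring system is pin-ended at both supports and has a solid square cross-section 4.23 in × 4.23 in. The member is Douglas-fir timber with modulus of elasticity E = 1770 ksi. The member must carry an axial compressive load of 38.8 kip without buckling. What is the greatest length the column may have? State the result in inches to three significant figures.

L_max ≈ 110 in

I = a⁴/12 = 4.23⁴/12 = 26.68 in⁴
At the buckling limit P_cr = P = 3.880×10^4 lb
From P_cr = π²EI/(K·L)²:  L = (1/K)·√(π²EI/P_cr) = (1/1)·√(π²×1.77×10^6×26.68/3.880×10^4)
L = 110 in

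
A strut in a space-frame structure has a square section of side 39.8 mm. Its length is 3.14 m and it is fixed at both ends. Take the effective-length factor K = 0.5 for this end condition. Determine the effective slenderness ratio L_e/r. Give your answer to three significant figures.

λ ≈ 137

For a square r = a/√12 = 39.8/√12 = 11.49 mm
L_e = K·L = 0.5 × 3.14 m = 1.570 m = 1570.0 mm
λ = L_e / r_min = 1570.0 / 11.49 = 137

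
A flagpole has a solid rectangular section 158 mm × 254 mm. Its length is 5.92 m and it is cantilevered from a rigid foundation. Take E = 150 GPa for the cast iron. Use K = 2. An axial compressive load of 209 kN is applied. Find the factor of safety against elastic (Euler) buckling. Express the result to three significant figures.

n ≈ 4.22

Buckling occurs about the weak axis: I_min = h·b³/12 with b = 158 mm (the shorter side).
I_min = 254×158³/12 = 8.349×10^7 mm⁴
I = 8.349×10^7 mm⁴ = 8.349×10^-5 m⁴
Effective length L_e = K·L = 2 × 5.92 = 11.84 m
P_cr = π²EI / L_e² = π² × 150×10⁹ × 8.349×10^-5 / 11.84² = 8.817×10^5 N
Factor of safety n = P_cr / P = 881.68 / 209 = 4.22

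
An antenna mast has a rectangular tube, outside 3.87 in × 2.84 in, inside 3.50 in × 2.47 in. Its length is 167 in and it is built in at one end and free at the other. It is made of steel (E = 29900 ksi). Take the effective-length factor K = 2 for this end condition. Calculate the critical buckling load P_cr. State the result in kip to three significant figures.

Weak-axis I_min = (h_o·b_o³ − h_i·b_i³)/12 with b_o = 2.84, b_i = 2.470 in (shorter outer/inner sides).
I_min = (3.87×2.84³ − 3.500×2.470³)/12 = 2.992 in⁴
Effective length L_e = K·L = 2 × 167 = 334.0 in
P_cr = π²EI / L_e² = π² × 29900×10³ × 2.992 / 334.0² = 7.915×10^3 lb

P_cr ≈ 7.92 kip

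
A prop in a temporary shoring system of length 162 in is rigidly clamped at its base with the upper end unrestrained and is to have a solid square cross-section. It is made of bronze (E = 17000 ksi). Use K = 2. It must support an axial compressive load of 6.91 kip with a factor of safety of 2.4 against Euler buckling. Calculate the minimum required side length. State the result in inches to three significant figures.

Required P_cr = n·P = 2.4 × 6.91 = 16.58 kip
L_e = K·L = 2 × 162 = 324.0 in
Required I = P_cr·L_e²/(π²E) = 1.658×10^4 × 324.0² / (π² × 1.70×10^7) = 10.38 in⁴
Solid square: I = a⁴/12  ⇒  a = (12I)^(1/4) = (12×10.38)^(1/4) = 3.34 in

a ≈ 3.34 in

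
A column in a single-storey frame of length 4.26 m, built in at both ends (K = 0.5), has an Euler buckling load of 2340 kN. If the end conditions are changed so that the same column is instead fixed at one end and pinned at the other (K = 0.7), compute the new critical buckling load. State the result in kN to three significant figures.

P_cr ∝ 1/K², so P_cr,new = P_cr,old × (K_old/K_new)² = 2340 × (0.5/0.7)²
= 2340 × 0.5102 = 1190 kN

P_cr ≈ 1190 kN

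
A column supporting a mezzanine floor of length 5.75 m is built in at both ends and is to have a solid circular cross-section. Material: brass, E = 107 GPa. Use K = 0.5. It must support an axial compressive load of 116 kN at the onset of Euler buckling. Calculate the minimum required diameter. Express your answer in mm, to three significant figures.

L_e = K·L = 0.5 × 5.75 = 2.875 m
Required I = P_cr·L_e²/(π²E) = 1.160×10^5 × 2.875² / (π² × 1.07×10^11) = 9.079×10^-7 m⁴
I_req = 9.079×10^5 mm⁴
Solid circle: I = πd⁴/64  ⇒  d = (64I/π)^(1/4) = (64×9.079×10^5/π)^(1/4) = 65.6 mm

d ≈ 65.6 mm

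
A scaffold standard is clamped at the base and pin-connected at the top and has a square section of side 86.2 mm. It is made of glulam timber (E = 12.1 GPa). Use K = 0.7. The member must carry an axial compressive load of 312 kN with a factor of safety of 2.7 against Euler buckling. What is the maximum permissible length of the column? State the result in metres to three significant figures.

L_max ≈ 1.15 m

I = a⁴/12 = 86.2⁴/12 = 4.601×10^6 mm⁴
I = 4.601×10^-6 m⁴
Required critical load P_cr = n·P = 2.7 × 312 = 842.4 kN = 8.424×10^5 N
From P_cr = π²EI/(K·L)²:  L = (1/K)·√(π²EI/P_cr) = (1/0.7)·√(π²×1.21×10^10×4.601×10^-6/8.424×10^5)
L = 1.15 m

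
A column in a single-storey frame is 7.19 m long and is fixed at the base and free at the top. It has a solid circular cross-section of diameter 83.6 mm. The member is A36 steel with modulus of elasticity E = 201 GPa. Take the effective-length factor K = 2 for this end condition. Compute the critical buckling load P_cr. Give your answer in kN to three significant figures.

I = πd⁴/64 = π×83.6⁴/64 = 2.398×10^6 mm⁴
I = 2.398×10^6 mm⁴ = 2.398×10^-6 m⁴
Effective length L_e = K·L = 2 × 7.19 = 14.38 m
P_cr = π²EI / L_e² = π² × 201×10⁹ × 2.398×10^-6 / 14.38² = 2.300×10^4 N

P_cr ≈ 23.0 kN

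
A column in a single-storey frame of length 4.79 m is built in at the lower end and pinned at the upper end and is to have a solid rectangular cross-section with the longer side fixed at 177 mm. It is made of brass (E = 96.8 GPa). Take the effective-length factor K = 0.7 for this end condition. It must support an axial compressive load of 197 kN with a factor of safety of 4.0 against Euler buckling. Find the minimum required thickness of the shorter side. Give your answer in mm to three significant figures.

b ≈ 85.7 mm

Required P_cr = n·P = 4.0 × 197 = 788.0 kN
L_e = K·L = 0.7 × 4.79 = 3.353 m
Required I = P_cr·L_e²/(π²E) = 7.880×10^5 × 3.353² / (π² × 9.68×10^10) = 9.273×10^-6 m⁴
I_req = 9.273×10^6 mm⁴
Rectangle, weak axis: I_min = h·b³/12 with h = 177 mm fixed  ⇒  b = (12I/h)^(1/3) = 85.7 mm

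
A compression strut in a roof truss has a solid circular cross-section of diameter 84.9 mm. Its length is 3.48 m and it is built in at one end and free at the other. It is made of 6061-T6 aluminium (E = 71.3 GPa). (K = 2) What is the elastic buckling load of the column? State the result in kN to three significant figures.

P_cr ≈ 37.0 kN

I = πd⁴/64 = π×84.9⁴/64 = 2.550×10^6 mm⁴
I = 2.550×10^6 mm⁴ = 2.550×10^-6 m⁴
Effective length L_e = K·L = 2 × 3.48 = 6.960 m
P_cr = π²EI / L_e² = π² × 71.3×10⁹ × 2.550×10^-6 / 6.960² = 3.705×10^4 N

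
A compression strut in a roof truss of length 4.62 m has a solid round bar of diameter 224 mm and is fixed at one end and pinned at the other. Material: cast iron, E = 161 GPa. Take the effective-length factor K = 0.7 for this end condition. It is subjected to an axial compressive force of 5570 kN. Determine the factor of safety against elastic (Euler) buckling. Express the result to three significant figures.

I = πd⁴/64 = π×224⁴/64 = 1.236×10^8 mm⁴
I = 1.236×10^8 mm⁴ = 1.236×10^-4 m⁴
Effective length L_e = K·L = 0.7 × 4.62 = 3.234 m
P_cr = π²EI / L_e² = π² × 161×10⁹ × 1.236×10^-4 / 3.234² = 1.878×10^7 N
Factor of safety n = P_cr / P = 18776 / 5570 = 3.37

n ≈ 3.37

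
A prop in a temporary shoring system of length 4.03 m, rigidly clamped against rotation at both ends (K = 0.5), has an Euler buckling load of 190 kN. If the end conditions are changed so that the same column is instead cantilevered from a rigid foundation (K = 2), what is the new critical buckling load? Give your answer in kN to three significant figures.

P_cr ≈ 11.9 kN

P_cr ∝ 1/K², so P_cr,new = P_cr,old × (K_old/K_new)² = 190 × (0.5/2)²
= 190 × 0.06250 = 11.9 kN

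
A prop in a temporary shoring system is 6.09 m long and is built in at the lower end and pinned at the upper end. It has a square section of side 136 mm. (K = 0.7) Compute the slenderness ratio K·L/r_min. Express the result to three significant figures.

I = a⁴/12 = 136⁴/12 = 2.851×10^7 mm⁴
A = 1.850×10^4 mm²;  r_min = √(I/A) = √(2.851×10^7/1.850×10^4) = 39.26 mm
L_e = K·L = 0.7 × 6.09 m = 4.263 m = 4263.0 mm
λ = L_e / r_min = 4263.0 / 39.26 = 109

λ ≈ 109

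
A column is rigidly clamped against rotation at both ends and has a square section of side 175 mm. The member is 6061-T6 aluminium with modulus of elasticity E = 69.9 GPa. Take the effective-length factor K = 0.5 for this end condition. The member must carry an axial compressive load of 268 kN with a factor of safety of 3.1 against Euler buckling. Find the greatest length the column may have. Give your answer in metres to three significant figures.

L_max ≈ 16.1 m

I = a⁴/12 = 175⁴/12 = 7.816×10^7 mm⁴
I = 7.816×10^-5 m⁴
Required critical load P_cr = n·P = 3.1 × 268 = 830.8 kN = 8.308×10^5 N
From P_cr = π²EI/(K·L)²:  L = (1/K)·√(π²EI/P_cr) = (1/0.5)·√(π²×6.99×10^10×7.816×10^-5/8.308×10^5)
L = 16.1 m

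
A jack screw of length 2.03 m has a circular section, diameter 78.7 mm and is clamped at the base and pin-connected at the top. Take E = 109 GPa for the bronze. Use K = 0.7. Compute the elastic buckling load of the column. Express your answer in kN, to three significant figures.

P_cr ≈ 1000 kN

I = πd⁴/64 = π×78.7⁴/64 = 1.883×10^6 mm⁴
I = 1.883×10^6 mm⁴ = 1.883×10^-6 m⁴
Effective length L_e = K·L = 0.7 × 2.03 = 1.421 m
P_cr = π²EI / L_e² = π² × 109×10⁹ × 1.883×10^-6 / 1.421² = 1.003×10^6 N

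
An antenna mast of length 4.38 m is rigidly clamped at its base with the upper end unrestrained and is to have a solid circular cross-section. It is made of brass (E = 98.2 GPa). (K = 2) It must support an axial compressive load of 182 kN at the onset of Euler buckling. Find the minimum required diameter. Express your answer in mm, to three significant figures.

d ≈ 131 mm

L_e = K·L = 2 × 4.38 = 8.760 m
Required I = P_cr·L_e²/(π²E) = 1.820×10^5 × 8.760² / (π² × 9.82×10^10) = 1.441×10^-5 m⁴
I_req = 1.441×10^7 mm⁴
Solid circle: I = πd⁴/64  ⇒  d = (64I/π)^(1/4) = (64×1.441×10^7/π)^(1/4) = 131 mm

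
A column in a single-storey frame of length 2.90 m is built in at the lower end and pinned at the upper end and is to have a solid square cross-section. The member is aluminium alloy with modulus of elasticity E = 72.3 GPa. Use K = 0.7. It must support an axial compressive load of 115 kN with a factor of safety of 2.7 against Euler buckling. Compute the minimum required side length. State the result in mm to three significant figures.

Required P_cr = n·P = 2.7 × 115 = 310.5 kN
L_e = K·L = 0.7 × 2.90 = 2.030 m
Required I = P_cr·L_e²/(π²E) = 3.105×10^5 × 2.030² / (π² × 7.23×10^10) = 1.793×10^-6 m⁴
I_req = 1.793×10^6 mm⁴
Solid square: I = a⁴/12  ⇒  a = (12I)^(1/4) = (12×1.793×10^6)^(1/4) = 68.1 mm

a ≈ 68.1 mm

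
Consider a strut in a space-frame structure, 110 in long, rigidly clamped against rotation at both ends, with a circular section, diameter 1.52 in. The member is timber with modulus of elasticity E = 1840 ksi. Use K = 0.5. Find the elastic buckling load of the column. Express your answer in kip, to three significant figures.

P_cr ≈ 1.57 kip

I = πd⁴/64 = π×1.52⁴/64 = 0.2620 in⁴
Effective length L_e = K·L = 0.5 × 110 = 55.00 in
P_cr = π²EI / L_e² = π² × 1840×10³ × 0.2620 / 55.00² = 1.573×10^3 lb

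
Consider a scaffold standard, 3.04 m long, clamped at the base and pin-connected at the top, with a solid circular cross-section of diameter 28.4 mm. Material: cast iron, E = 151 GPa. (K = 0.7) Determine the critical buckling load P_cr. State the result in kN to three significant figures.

I = πd⁴/64 = π×28.4⁴/64 = 3.193×10^4 mm⁴
I = 3.193×10^4 mm⁴ = 3.193×10^-8 m⁴
Effective length L_e = K·L = 0.7 × 3.04 = 2.128 m
P_cr = π²EI / L_e² = π² × 151×10⁹ × 3.193×10^-8 / 2.128² = 1.051×10^4 N

P_cr ≈ 10.5 kN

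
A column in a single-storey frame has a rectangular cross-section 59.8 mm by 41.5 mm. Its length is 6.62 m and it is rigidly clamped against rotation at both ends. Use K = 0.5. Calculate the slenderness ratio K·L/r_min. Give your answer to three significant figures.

λ ≈ 276

Buckling occurs about the weak axis: I_min = h·b³/12 with b = 41.5 mm (the shorter side).
I_min = 59.8×41.5³/12 = 3.562×10^5 mm⁴
A = 2.482×10^3 mm²;  r_min = √(I/A) = √(3.562×10^5/2.482×10^3) = 11.98 mm
L_e = K·L = 0.5 × 6.62 m = 3.310 m = 3310.0 mm
λ = L_e / r_min = 3310.0 / 11.98 = 276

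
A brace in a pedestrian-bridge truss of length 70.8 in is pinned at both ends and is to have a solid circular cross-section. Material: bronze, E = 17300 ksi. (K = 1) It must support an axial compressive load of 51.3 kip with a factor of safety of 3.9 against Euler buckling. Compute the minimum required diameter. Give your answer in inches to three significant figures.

d ≈ 3.31 in

Required P_cr = n·P = 3.9 × 51.3 = 200.1 kip
L_e = K·L = 1 × 70.8 = 70.80 in
Required I = P_cr·L_e²/(π²E) = 2.001×10^5 × 70.80² / (π² × 1.73×10^7) = 5.874 in⁴
Solid circle: I = πd⁴/64  ⇒  d = (64I/π)^(1/4) = (64×5.874/π)^(1/4) = 3.31 in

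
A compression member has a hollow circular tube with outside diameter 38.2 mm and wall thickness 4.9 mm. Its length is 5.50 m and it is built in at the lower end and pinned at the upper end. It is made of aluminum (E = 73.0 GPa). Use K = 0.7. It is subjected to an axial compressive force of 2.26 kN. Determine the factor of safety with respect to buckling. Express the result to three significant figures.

n ≈ 1.56

Inner diameter d_i = 38.2 − 2×4.9 = 28.40 mm
I = π(d_o⁴ − d_i⁴)/64 = π(38.2⁴ − 28.40⁴)/64 = 7.259×10^4 mm⁴
I = 7.259×10^4 mm⁴ = 7.259×10^-8 m⁴
Effective length L_e = K·L = 0.7 × 5.50 = 3.850 m
P_cr = π²EI / L_e² = π² × 73.0×10⁹ × 7.259×10^-8 / 3.850² = 3.529×10^3 N
Factor of safety n = P_cr / P = 3.5285 / 2.26 = 1.56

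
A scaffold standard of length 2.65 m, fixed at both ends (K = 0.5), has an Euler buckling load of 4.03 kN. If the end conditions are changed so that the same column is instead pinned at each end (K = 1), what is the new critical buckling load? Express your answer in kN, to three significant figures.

P_cr ≈ 1.01 kN

P_cr ∝ 1/K², so P_cr,new = P_cr,old × (K_old/K_new)² = 4.03 × (0.5/1)²
= 4.03 × 0.2500 = 1.01 kN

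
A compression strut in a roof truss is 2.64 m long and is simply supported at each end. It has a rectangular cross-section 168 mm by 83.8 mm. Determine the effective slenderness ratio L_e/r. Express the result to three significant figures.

Buckling occurs about the weak axis: I_min = h·b³/12 with b = 83.8 mm (the shorter side).
I_min = 168×83.8³/12 = 8.239×10^6 mm⁴
A = 1.408×10^4 mm²;  r_min = √(I/A) = √(8.239×10^6/1.408×10^4) = 24.19 mm
L_e = K·L = 1 × 2.64 m = 2.640 m = 2640.0 mm
λ = L_e / r_min = 2640.0 / 24.19 = 109

λ ≈ 109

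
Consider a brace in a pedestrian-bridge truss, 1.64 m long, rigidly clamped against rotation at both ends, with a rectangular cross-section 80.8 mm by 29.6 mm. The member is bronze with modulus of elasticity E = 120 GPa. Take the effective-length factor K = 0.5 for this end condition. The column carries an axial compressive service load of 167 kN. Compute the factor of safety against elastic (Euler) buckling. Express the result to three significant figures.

Buckling occurs about the weak axis: I_min = h·b³/12 with b = 29.6 mm (the shorter side).
I_min = 80.8×29.6³/12 = 1.746×10^5 mm⁴
I = 1.746×10^5 mm⁴ = 1.746×10^-7 m⁴
Effective length L_e = K·L = 0.5 × 1.64 = 0.8200 m
P_cr = π²EI / L_e² = π² × 120×10⁹ × 1.746×10^-7 / 0.8200² = 3.076×10^5 N
Factor of safety n = P_cr / P = 307.58 / 167 = 1.84

n ≈ 1.84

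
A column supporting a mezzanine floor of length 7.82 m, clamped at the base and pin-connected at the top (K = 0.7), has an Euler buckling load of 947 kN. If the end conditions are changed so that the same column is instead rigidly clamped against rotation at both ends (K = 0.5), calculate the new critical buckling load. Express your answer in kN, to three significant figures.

P_cr ≈ 1860 kN

P_cr ∝ 1/K², so P_cr,new = P_cr,old × (K_old/K_new)² = 947 × (0.7/0.5)²
= 947 × 1.960 = 1860 kN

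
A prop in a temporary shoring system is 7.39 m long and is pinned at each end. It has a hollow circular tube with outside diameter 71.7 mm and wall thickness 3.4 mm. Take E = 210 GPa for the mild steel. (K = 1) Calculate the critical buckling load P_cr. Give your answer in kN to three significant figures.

Inner diameter d_i = 71.7 − 2×3.4 = 64.90 mm
I = π(d_o⁴ − d_i⁴)/64 = π(71.7⁴ − 64.90⁴)/64 = 4.265×10^5 mm⁴
I = 4.265×10^5 mm⁴ = 4.265×10^-7 m⁴
Effective length L_e = K·L = 1 × 7.39 = 7.390 m
P_cr = π²EI / L_e² = π² × 210×10⁹ × 4.265×10^-7 / 7.390² = 1.618×10^4 N

P_cr ≈ 16.2 kN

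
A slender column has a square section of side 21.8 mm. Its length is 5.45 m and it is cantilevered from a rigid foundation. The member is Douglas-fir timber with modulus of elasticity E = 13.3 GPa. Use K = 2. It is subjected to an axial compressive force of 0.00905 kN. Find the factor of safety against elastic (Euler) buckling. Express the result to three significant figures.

n ≈ 2.30

I = a⁴/12 = 21.8⁴/12 = 1.882×10^4 mm⁴
I = 1.882×10^4 mm⁴ = 1.882×10^-8 m⁴
Effective length L_e = K·L = 2 × 5.45 = 10.90 m
P_cr = π²EI / L_e² = π² × 13.3×10⁹ × 1.882×10^-8 / 10.90² = 20.79 N
Factor of safety n = P_cr / P = 0.020794 / 0.00905 = 2.30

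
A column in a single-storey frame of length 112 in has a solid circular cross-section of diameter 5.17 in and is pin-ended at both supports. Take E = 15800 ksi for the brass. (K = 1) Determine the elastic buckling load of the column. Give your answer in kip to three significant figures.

P_cr ≈ 436 kip

I = πd⁴/64 = π×5.17⁴/64 = 35.07 in⁴
Effective length L_e = K·L = 1 × 112 = 112.0 in
P_cr = π²EI / L_e² = π² × 15800×10³ × 35.07 / 112.0² = 4.360×10^5 lb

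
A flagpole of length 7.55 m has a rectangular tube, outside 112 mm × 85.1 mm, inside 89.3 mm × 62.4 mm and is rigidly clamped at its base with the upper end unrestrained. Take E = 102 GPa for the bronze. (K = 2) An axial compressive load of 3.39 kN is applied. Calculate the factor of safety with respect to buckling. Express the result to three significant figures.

n ≈ 5.14

Weak-axis I_min = (h_o·b_o³ − h_i·b_i³)/12 with b_o = 85.1, b_i = 62.40 mm (shorter outer/inner sides).
I_min = (112×85.1³ − 89.30×62.40³)/12 = 3.944×10^6 mm⁴
I = 3.944×10^6 mm⁴ = 3.944×10^-6 m⁴
Effective length L_e = K·L = 2 × 7.55 = 15.10 m
P_cr = π²EI / L_e² = π² × 102×10⁹ × 3.944×10^-6 / 15.10² = 1.741×10^4 N
Factor of safety n = P_cr / P = 17.413 / 3.39 = 5.14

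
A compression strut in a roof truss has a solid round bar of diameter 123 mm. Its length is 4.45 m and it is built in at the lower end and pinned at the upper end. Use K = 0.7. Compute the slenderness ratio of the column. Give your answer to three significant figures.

λ ≈ 101

For a solid circle r = d/4 = 123/4 = 30.75 mm
L_e = K·L = 0.7 × 4.45 m = 3.115 m = 3115.0 mm
λ = L_e / r_min = 3115.0 / 30.75 = 101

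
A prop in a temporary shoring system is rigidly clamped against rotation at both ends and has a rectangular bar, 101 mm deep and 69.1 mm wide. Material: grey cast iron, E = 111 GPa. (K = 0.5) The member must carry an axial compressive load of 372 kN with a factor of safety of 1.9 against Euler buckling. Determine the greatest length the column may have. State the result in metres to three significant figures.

Buckling occurs about the weak axis: I_min = h·b³/12 with b = 69.1 mm (the shorter side).
I_min = 101×69.1³/12 = 2.777×10^6 mm⁴
I = 2.777×10^-6 m⁴
Required critical load P_cr = n·P = 1.9 × 372 = 706.8 kN = 7.068×10^5 N
From P_cr = π²EI/(K·L)²:  L = (1/K)·√(π²EI/P_cr) = (1/0.5)·√(π²×1.11×10^11×2.777×10^-6/7.068×10^5)
L = 4.15 m

L_max ≈ 4.15 m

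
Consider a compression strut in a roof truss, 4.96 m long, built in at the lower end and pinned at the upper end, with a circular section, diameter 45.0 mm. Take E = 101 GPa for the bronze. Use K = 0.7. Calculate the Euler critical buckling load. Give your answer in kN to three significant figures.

P_cr ≈ 16.6 kN

I = πd⁴/64 = π×45.0⁴/64 = 2.013×10^5 mm⁴
I = 2.013×10^5 mm⁴ = 2.013×10^-7 m⁴
Effective length L_e = K·L = 0.7 × 4.96 = 3.472 m
P_cr = π²EI / L_e² = π² × 101×10⁹ × 2.013×10^-7 / 3.472² = 1.664×10^4 N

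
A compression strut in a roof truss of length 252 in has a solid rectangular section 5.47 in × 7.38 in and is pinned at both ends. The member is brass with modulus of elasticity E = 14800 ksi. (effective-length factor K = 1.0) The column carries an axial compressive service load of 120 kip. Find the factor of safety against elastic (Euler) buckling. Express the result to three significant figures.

n ≈ 1.93

Buckling occurs about the weak axis: I_min = h·b³/12 with b = 5.47 in (the shorter side).
I_min = 7.38×5.47³/12 = 100.7 in⁴
Effective length L_e = K·L = 1 × 252 = 252.0 in
P_cr = π²EI / L_e² = π² × 14800×10³ × 100.7 / 252.0² = 2.315×10^5 lb
Factor of safety n = P_cr / P = 231.52 / 120 = 1.93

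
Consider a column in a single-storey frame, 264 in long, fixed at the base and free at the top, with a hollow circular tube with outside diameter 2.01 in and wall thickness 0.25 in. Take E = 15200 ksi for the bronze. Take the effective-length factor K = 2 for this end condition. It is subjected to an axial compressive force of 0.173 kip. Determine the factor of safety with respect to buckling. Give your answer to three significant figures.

Inner diameter d_i = 2.01 − 2×0.25 = 1.510 in
I = π(d_o⁴ − d_i⁴)/64 = π(2.01⁴ − 1.510⁴)/64 = 0.5460 in⁴
Effective length L_e = K·L = 2 × 264 = 528.0 in
P_cr = π²EI / L_e² = π² × 15200×10³ × 0.5460 / 528.0² = 293.8 lb
Factor of safety n = P_cr / P = 0.29383 / 0.173 = 1.70

n ≈ 1.70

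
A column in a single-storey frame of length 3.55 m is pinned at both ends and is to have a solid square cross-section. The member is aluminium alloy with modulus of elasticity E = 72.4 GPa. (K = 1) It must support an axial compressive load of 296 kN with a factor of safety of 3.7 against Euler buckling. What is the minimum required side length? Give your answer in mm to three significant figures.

Required P_cr = n·P = 3.7 × 296 = 1095 kN
L_e = K·L = 1 × 3.55 = 3.550 m
Required I = P_cr·L_e²/(π²E) = 1.095×10^6 × 3.550² / (π² × 7.24×10^10) = 1.932×10^-5 m⁴
I_req = 1.932×10^7 mm⁴
Solid square: I = a⁴/12  ⇒  a = (12I)^(1/4) = (12×1.932×10^7)^(1/4) = 123 mm

a ≈ 123 mm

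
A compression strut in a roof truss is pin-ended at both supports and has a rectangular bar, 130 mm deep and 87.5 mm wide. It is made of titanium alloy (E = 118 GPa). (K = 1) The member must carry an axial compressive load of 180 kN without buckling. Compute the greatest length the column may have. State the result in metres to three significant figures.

L_max ≈ 6.85 m

Buckling occurs about the weak axis: I_min = h·b³/12 with b = 87.5 mm (the shorter side).
I_min = 130×87.5³/12 = 7.257×10^6 mm⁴
I = 7.257×10^-6 m⁴
At the buckling limit P_cr = P = 1.800×10^5 N
From P_cr = π²EI/(K·L)²:  L = (1/K)·√(π²EI/P_cr) = (1/1)·√(π²×1.18×10^11×7.257×10^-6/1.800×10^5)
L = 6.85 m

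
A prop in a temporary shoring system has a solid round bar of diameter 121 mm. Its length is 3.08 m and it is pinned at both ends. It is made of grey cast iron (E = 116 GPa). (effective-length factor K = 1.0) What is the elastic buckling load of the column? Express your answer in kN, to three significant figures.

P_cr ≈ 1270 kN

I = πd⁴/64 = π×121⁴/64 = 1.052×10^7 mm⁴
I = 1.052×10^7 mm⁴ = 1.052×10^-5 m⁴
Effective length L_e = K·L = 1 × 3.08 = 3.080 m
P_cr = π²EI / L_e² = π² × 116×10⁹ × 1.052×10^-5 / 3.080² = 1.270×10^6 N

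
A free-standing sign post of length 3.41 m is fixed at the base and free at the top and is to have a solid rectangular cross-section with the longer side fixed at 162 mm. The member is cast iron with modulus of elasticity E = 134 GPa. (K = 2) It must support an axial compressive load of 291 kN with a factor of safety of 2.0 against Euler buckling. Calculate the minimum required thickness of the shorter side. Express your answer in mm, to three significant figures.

b ≈ 115 mm

Required P_cr = n·P = 2.0 × 291 = 582.0 kN
L_e = K·L = 2 × 3.41 = 6.820 m
Required I = P_cr·L_e²/(π²E) = 5.820×10^5 × 6.820² / (π² × 1.34×10^11) = 2.047×10^-5 m⁴
I_req = 2.047×10^7 mm⁴
Rectangle, weak axis: I_min = h·b³/12 with h = 162 mm fixed  ⇒  b = (12I/h)^(1/3) = 115 mm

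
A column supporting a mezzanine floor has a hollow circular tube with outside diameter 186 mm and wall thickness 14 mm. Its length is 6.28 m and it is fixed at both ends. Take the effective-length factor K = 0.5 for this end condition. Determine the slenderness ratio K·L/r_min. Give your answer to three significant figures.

Inner diameter d_i = 186 − 2×14 = 158.0 mm
I = π(d_o⁴ − d_i⁴)/64 = π(186⁴ − 158.0⁴)/64 = 2.816×10^7 mm⁴
A = 7.565×10^3 mm²;  r_min = √(I/A) = √(2.816×10^7/7.565×10^3) = 61.01 mm
L_e = K·L = 0.5 × 6.28 m = 3.140 m = 3140.0 mm
λ = L_e / r_min = 3140.0 / 61.01 = 51.5

λ ≈ 51.5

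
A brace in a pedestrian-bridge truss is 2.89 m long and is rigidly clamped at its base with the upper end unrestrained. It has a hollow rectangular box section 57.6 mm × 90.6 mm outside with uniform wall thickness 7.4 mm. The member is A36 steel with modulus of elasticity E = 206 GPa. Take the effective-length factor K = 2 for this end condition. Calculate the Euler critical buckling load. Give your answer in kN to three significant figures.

P_cr ≈ 57.7 kN

Inner dimensions: h_i = 90.6 − 2×7.4 = 75.80 mm, b_i = 57.6 − 2×7.4 = 42.80 mm
Weak-axis I_min = (h_o·b_o³ − h_i·b_i³)/12 with b_o = 57.6, b_i = 42.80 mm (shorter outer/inner sides).
I_min = (90.6×57.6³ − 75.80×42.80³)/12 = 9.476×10^5 mm⁴
I = 9.476×10^5 mm⁴ = 9.476×10^-7 m⁴
Effective length L_e = K·L = 2 × 2.89 = 5.780 m
P_cr = π²EI / L_e² = π² × 206×10⁹ × 9.476×10^-7 / 5.780² = 5.767×10^4 N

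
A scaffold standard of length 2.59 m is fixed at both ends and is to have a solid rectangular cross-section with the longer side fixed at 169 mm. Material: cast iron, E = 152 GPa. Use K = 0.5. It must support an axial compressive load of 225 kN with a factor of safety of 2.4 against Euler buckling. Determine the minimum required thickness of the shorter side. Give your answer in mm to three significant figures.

Required P_cr = n·P = 2.4 × 225 = 540.0 kN
L_e = K·L = 0.5 × 2.59 = 1.295 m
Required I = P_cr·L_e²/(π²E) = 5.400×10^5 × 1.295² / (π² × 1.52×10^11) = 6.037×10^-7 m⁴
I_req = 6.037×10^5 mm⁴
Rectangle, weak axis: I_min = h·b³/12 with h = 169 mm fixed  ⇒  b = (12I/h)^(1/3) = 35.0 mm

b ≈ 35.0 mm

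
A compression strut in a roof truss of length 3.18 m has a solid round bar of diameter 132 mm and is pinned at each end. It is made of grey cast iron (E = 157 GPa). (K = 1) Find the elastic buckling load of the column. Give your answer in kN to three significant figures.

P_cr ≈ 2280 kN

I = πd⁴/64 = π×132⁴/64 = 1.490×10^7 mm⁴
I = 1.490×10^7 mm⁴ = 1.490×10^-5 m⁴
Effective length L_e = K·L = 1 × 3.18 = 3.180 m
P_cr = π²EI / L_e² = π² × 157×10⁹ × 1.490×10^-5 / 3.180² = 2.284×10^6 N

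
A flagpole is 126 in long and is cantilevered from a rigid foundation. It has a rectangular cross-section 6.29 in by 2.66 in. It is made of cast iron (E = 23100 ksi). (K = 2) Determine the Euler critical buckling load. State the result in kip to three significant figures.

P_cr ≈ 35.4 kip

Buckling occurs about the weak axis: I_min = h·b³/12 with b = 2.66 in (the shorter side).
I_min = 6.29×2.66³/12 = 9.865 in⁴
Effective length L_e = K·L = 2 × 126 = 252.0 in
P_cr = π²EI / L_e² = π² × 23100×10³ × 9.865 / 252.0² = 3.542×10^4 lb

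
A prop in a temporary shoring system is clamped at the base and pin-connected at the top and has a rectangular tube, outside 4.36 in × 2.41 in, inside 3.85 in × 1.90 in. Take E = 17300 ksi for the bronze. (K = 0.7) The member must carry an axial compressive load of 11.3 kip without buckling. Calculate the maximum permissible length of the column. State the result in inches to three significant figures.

L_max ≈ 298 in

Weak-axis I_min = (h_o·b_o³ − h_i·b_i³)/12 with b_o = 2.41, b_i = 1.900 in (shorter outer/inner sides).
I_min = (4.36×2.41³ − 3.850×1.900³)/12 = 2.885 in⁴
At the buckling limit P_cr = P = 1.130×10^4 lb
From P_cr = π²EI/(K·L)²:  L = (1/K)·√(π²EI/P_cr) = (1/0.7)·√(π²×1.73×10^7×2.885/1.130×10^4)
L = 298 in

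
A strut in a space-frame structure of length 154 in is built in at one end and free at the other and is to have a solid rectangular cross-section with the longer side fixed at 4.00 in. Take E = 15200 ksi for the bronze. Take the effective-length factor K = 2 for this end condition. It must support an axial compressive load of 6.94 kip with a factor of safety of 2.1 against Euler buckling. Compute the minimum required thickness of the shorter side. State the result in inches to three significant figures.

Required P_cr = n·P = 2.1 × 6.94 = 14.57 kip
L_e = K·L = 2 × 154 = 308.0 in
Required I = P_cr·L_e²/(π²E) = 1.457×10^4 × 308.0² / (π² × 1.52×10^7) = 9.216 in⁴
Rectangle, weak axis: I_min = h·b³/12 with h = 4.00 in fixed  ⇒  b = (12I/h)^(1/3) = 3.02 in

b ≈ 3.02 in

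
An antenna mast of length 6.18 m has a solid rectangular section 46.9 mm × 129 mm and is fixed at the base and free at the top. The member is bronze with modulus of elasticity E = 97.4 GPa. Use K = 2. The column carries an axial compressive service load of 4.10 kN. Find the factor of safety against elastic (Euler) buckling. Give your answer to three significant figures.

Buckling occurs about the weak axis: I_min = h·b³/12 with b = 46.9 mm (the shorter side).
I_min = 129×46.9³/12 = 1.109×10^6 mm⁴
I = 1.109×10^6 mm⁴ = 1.109×10^-6 m⁴
Effective length L_e = K·L = 2 × 6.18 = 12.36 m
P_cr = π²EI / L_e² = π² × 97.4×10⁹ × 1.109×10^-6 / 12.36² = 6.978×10^3 N
Factor of safety n = P_cr / P = 6.9783 / 4.10 = 1.70

n ≈ 1.70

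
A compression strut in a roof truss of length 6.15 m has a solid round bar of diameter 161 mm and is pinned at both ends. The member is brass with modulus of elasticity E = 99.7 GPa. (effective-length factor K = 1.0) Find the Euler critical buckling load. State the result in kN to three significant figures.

P_cr ≈ 858 kN

I = πd⁴/64 = π×161⁴/64 = 3.298×10^7 mm⁴
I = 3.298×10^7 mm⁴ = 3.298×10^-5 m⁴
Effective length L_e = K·L = 1 × 6.15 = 6.150 m
P_cr = π²EI / L_e² = π² × 99.7×10⁹ × 3.298×10^-5 / 6.150² = 8.581×10^5 N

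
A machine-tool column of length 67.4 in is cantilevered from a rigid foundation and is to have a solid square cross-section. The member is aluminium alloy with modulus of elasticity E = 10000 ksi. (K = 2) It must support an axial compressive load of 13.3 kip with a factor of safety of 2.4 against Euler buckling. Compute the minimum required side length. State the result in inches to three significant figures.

a ≈ 2.90 in

Required P_cr = n·P = 2.4 × 13.3 = 31.92 kip
L_e = K·L = 2 × 67.4 = 134.8 in
Required I = P_cr·L_e²/(π²E) = 3.192×10^4 × 134.8² / (π² × 1.00×10^7) = 5.877 in⁴
Solid square: I = a⁴/12  ⇒  a = (12I)^(1/4) = (12×5.877)^(1/4) = 2.90 in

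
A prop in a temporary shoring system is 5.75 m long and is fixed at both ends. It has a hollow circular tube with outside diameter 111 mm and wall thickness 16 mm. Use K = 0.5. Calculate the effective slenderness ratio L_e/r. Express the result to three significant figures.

λ ≈ 84.4

Inner diameter d_i = 111 − 2×16 = 79.00 mm
I = π(d_o⁴ − d_i⁴)/64 = π(111⁴ − 79.00⁴)/64 = 5.540×10^6 mm⁴
A = 4.775×10^3 mm²;  r_min = √(I/A) = √(5.540×10^6/4.775×10^3) = 34.06 mm
L_e = K·L = 0.5 × 5.75 m = 2.875 m = 2875.0 mm
λ = L_e / r_min = 2875.0 / 34.06 = 84.4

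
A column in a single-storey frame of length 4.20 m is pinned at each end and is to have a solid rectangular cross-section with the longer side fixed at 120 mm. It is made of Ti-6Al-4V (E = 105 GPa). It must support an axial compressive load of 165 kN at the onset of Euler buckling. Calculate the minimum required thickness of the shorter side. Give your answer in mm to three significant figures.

L_e = K·L = 1 × 4.20 = 4.200 m
Required I = P_cr·L_e²/(π²E) = 1.650×10^5 × 4.200² / (π² × 1.05×10^11) = 2.809×10^-6 m⁴
I_req = 2.809×10^6 mm⁴
Rectangle, weak axis: I_min = h·b³/12 with h = 120 mm fixed  ⇒  b = (12I/h)^(1/3) = 65.5 mm

b ≈ 65.5 mm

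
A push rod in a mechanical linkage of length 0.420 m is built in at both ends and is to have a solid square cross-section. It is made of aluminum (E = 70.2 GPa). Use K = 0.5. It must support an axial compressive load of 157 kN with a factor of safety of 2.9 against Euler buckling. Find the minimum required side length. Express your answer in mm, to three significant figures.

a ≈ 24.3 mm

Required P_cr = n·P = 2.9 × 157 = 455.3 kN
L_e = K·L = 0.5 × 0.420 = 0.2100 m
Required I = P_cr·L_e²/(π²E) = 4.553×10^5 × 0.2100² / (π² × 7.02×10^10) = 2.898×10^-8 m⁴
I_req = 2.898×10^4 mm⁴
Solid square: I = a⁴/12  ⇒  a = (12I)^(1/4) = (12×2.898×10^4)^(1/4) = 24.3 mm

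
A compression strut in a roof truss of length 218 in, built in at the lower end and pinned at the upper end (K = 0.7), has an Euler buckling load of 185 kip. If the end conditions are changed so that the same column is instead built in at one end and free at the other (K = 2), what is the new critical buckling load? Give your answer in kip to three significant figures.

P_cr ≈ 22.7 kip

P_cr ∝ 1/K², so P_cr,new = P_cr,old × (K_old/K_new)² = 185 × (0.7/2)²
= 185 × 0.1225 = 22.7 kip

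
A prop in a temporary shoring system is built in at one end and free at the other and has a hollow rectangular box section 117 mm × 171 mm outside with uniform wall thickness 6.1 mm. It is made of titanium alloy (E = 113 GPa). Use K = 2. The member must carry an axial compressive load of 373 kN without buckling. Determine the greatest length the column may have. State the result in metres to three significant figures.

Inner dimensions: h_i = 171 − 2×6.1 = 158.8 mm, b_i = 117 − 2×6.1 = 104.8 mm
Weak-axis I_min = (h_o·b_o³ − h_i·b_i³)/12 with b_o = 117, b_i = 104.8 mm (shorter outer/inner sides).
I_min = (171×117³ − 158.8×104.8³)/12 = 7.591×10^6 mm⁴
I = 7.591×10^-6 m⁴
At the buckling limit P_cr = P = 3.730×10^5 N
From P_cr = π²EI/(K·L)²:  L = (1/K)·√(π²EI/P_cr) = (1/2)·√(π²×1.13×10^11×7.591×10^-6/3.730×10^5)
L = 2.38 m

L_max ≈ 2.38 m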